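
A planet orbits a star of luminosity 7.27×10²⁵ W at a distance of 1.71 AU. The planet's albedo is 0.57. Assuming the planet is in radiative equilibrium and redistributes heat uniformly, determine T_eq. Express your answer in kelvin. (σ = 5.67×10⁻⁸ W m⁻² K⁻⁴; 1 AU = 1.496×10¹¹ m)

T_eq ≈ 114 K

d = 1.71 AU = 2.56×10¹¹ m.
Flux: S = L/(4πd²) = 7.27×10²⁵/(4π×(2.56×10¹¹)²) = 88.4 W m⁻².
Energy balance: absorbed = emitted ⇒ πR²·S(1−A) = 4πR²·σT_eq⁴, so T_eq⁴ = S(1−A)/(4σ).
T_eq = [88.4 × 0.43 / (4 × 5.67×10⁻⁸)]^(1/4) = (1.68×10⁸)^(1/4) = 114 K.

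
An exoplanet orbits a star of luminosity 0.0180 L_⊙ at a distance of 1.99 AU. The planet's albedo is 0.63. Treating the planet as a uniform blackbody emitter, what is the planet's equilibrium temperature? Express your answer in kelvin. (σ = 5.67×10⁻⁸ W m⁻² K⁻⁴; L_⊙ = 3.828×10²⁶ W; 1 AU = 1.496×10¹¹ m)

d = 1.99 AU = 2.98×10¹¹ m.
L = 0.0180 × 3.828×10²⁶ = 6.89×10²⁴ W.
Flux: S = L/(4πd²) = 6.89×10²⁴/(4π×(2.98×10¹¹)²) = 6.19 W m⁻².
Energy balance: absorbed = emitted ⇒ πR²·S(1−A) = 4πR²·σT_eq⁴, so T_eq⁴ = S(1−A)/(4σ).
T_eq = [6.19 × 0.37 / (4 × 5.67×10⁻⁸)]^(1/4) = (1.01×10⁷)^(1/4) = 56.4 K.

T_eq ≈ 56.4 K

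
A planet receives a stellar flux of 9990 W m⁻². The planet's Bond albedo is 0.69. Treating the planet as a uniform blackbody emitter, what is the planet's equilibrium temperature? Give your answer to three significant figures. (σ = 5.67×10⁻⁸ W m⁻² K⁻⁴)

T_eq ≈ 342 K

Energy balance: absorbed = emitted ⇒ πR²·S(1−A) = 4πR²·σT_eq⁴, so T_eq⁴ = S(1−A)/(4σ).
T_eq = [9990 × 0.31 / (4 × 5.67×10⁻⁸)]^(1/4) = (1.37×10¹⁰)^(1/4) = 342 K.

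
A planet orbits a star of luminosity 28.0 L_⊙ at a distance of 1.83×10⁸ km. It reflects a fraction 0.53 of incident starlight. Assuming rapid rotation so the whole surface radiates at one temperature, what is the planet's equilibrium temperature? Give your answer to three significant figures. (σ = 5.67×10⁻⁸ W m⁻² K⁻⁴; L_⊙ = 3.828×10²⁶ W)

d = 1.83×10⁸ km = 1.83×10¹¹ m.
L = 28.0 × 3.828×10²⁶ = 1.07×10²⁸ W.
Flux: S = L/(4πd²) = 1.07×10²⁸/(4π×(1.83×10¹¹)²) = 2.55×10⁴ W m⁻².
Energy balance: absorbed = emitted ⇒ πR²·S(1−A) = 4πR²·σT_eq⁴, so T_eq⁴ = S(1−A)/(4σ).
T_eq = [2.55×10⁴ × 0.47 / (4 × 5.67×10⁻⁸)]^(1/4) = (5.28×10¹⁰)^(1/4) = 479 K.

T_eq ≈ 479 K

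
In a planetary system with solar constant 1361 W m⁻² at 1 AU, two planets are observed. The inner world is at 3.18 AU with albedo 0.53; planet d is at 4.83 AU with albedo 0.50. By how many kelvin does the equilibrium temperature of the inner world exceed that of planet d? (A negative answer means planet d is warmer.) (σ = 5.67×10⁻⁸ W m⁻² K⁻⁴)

T_eq = [S₀(1−A)/(4σd²)]^(1/4), so T ∝ (1−A)^(1/4) / √d.
T₁ = [1361×0.47/(4×5.67×10⁻⁸×3.18²)]^(1/4) = 129.23 K.
T₂ = [1361×0.50/(4×5.67×10⁻⁸×4.83²)]^(1/4) = 106.49 K.

ΔT ≈ 22.7 K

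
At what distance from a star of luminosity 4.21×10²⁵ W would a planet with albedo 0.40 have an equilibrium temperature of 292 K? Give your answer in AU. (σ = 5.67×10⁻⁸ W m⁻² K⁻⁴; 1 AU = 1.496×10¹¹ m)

d ≈ 0.233 AU

From T_eq⁴ = L(1−A)/(16πσd²): d = √[L(1−A)/(16πσT_eq⁴)].
d = √[4.21×10²⁵ × 0.60 / (16π × 5.67×10⁻⁸ × (292)⁴)] = 3.49×10¹⁰ m = 0.233 AU.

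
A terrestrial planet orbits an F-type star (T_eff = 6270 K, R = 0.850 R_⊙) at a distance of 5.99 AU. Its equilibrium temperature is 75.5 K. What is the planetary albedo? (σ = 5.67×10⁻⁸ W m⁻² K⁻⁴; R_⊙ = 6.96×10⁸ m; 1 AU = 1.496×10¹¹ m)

R_⋆ = 0.850 × 6.96×10⁸ = 5.92×10⁸ m.
d = 5.99 AU = 8.96×10¹¹ m.
L = 4πR_⋆²σT_⋆⁴ = 4π(5.92×10⁸)² × 5.67×10⁻⁸ × (6270)⁴ = 3.85×10²⁶ W.
S = L/(4πd²) = 38.2 W m⁻².
From T_eq⁴ = S(1−A)/(4σ): 1−A = 4σT_eq⁴/S.
1−A = 4 × 5.67×10⁻⁸ × (75.5)⁴ / 38.2 = 0.193.

A ≈ 0.81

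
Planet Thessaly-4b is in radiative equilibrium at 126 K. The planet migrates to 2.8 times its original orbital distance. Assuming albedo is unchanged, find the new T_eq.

T_eq ∝ L^(1/4) · d^(−1/2).
T′ = 126 / 2.8^(1/2) = 75.3 K.

T_eq ≈ 75.3 K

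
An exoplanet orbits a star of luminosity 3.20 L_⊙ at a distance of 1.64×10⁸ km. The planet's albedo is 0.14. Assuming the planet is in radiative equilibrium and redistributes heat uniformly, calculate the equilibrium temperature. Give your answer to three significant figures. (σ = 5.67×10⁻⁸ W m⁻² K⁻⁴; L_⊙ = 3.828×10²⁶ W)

T_eq ≈ 342 K

d = 1.64×10⁸ km = 1.64×10¹¹ m.
L = 3.20 × 3.828×10²⁶ = 1.22×10²⁷ W.
Flux: S = L/(4πd²) = 1.22×10²⁷/(4π×(1.64×10¹¹)²) = 3620 W m⁻².
Energy balance: absorbed = emitted ⇒ πR²·S(1−A) = 4πR²·σT_eq⁴, so T_eq⁴ = S(1−A)/(4σ).
T_eq = [3620 × 0.86 / (4 × 5.67×10⁻⁸)]^(1/4) = (1.37×10¹⁰)^(1/4) = 342 K.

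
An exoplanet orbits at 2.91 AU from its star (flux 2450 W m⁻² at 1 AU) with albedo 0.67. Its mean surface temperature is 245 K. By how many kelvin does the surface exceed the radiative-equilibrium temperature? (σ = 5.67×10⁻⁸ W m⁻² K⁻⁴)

ΔT ≈ 101.8 K

S = 2450/2.91² = 289.3 W m⁻².
T_eq = [S(1−A)/(4σ)]^(1/4) = [289.3×0.33/(4×5.67×10⁻⁸)]^(1/4) = 143.2 K.
ΔT = T_surf − T_eq = 245 − 143.2.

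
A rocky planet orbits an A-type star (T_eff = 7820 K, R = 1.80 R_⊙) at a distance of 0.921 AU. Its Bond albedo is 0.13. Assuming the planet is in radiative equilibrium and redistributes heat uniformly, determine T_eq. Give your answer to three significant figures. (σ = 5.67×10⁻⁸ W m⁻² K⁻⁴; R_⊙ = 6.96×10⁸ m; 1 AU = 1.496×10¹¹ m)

T_eq ≈ 509 K

R_⋆ = 1.80 × 6.96×10⁸ = 1.25×10⁹ m.
d = 0.921 AU = 1.38×10¹¹ m.
L = 4πR_⋆²σT_⋆⁴ = 4π(1.25×10⁹)² × 5.67×10⁻⁸ × (7820)⁴ = 4.18×10²⁷ W.
S = L/(4πd²) = 1.75×10⁴ W m⁻².
Energy balance: absorbed = emitted ⇒ πR²·S(1−A) = 4πR²·σT_eq⁴, so T_eq⁴ = S(1−A)/(4σ).
T_eq = [1.75×10⁴ × 0.87 / (4 × 5.67×10⁻⁸)]^(1/4) = (6.72×10¹⁰)^(1/4) = 509 K.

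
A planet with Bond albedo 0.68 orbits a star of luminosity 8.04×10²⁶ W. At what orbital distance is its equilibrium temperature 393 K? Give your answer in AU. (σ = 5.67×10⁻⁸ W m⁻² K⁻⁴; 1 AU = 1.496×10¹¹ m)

From T_eq⁴ = L(1−A)/(16πσd²): d = √[L(1−A)/(16πσT_eq⁴)].
d = √[8.04×10²⁶ × 0.32 / (16π × 5.67×10⁻⁸ × (393)⁴)] = 6.15×10¹⁰ m = 0.411 AU.

d ≈ 0.411 AU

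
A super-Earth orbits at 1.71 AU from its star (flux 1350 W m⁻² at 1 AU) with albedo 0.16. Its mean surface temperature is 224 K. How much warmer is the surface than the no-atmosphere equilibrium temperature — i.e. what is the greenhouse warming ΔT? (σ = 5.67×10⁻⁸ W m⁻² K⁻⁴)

S = 1350/1.71² = 461.7 W m⁻².
T_eq = [S(1−A)/(4σ)]^(1/4) = [461.7×0.84/(4×5.67×10⁻⁸)]^(1/4) = 203.4 K.
ΔT = T_surf − T_eq = 224 − 203.4.

ΔT ≈ 20.6 K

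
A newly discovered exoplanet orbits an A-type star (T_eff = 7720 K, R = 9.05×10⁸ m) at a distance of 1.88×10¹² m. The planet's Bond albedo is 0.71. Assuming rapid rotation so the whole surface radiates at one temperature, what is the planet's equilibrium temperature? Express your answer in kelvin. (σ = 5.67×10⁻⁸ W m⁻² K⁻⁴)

T_eq ≈ 87.9 K

L = 4πR_⋆²σT_⋆⁴ = 4π(9.05×10⁸)² × 5.67×10⁻⁸ × (7720)⁴ = 2.07×10²⁷ W.
S = L/(4πd²) = 46.7 W m⁻².
Energy balance: absorbed = emitted ⇒ πR²·S(1−A) = 4πR²·σT_eq⁴, so T_eq⁴ = S(1−A)/(4σ).
T_eq = [46.7 × 0.29 / (4 × 5.67×10⁻⁸)]^(1/4) = (5.97×10⁷)^(1/4) = 87.9 K.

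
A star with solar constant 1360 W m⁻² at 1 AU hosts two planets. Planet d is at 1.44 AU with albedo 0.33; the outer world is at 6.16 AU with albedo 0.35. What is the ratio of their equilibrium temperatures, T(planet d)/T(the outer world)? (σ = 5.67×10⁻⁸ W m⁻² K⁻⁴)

T_eq = [S₀(1−A)/(4σd²)]^(1/4), so T ∝ (1−A)^(1/4) / √d.
T₁ = [1360×0.67/(4×5.67×10⁻⁸×1.44²)]^(1/4) = 209.80 K.
T₂ = [1360×0.65/(4×5.67×10⁻⁸×6.16²)]^(1/4) = 100.67 K.

T₁/T₂ ≈ 2.084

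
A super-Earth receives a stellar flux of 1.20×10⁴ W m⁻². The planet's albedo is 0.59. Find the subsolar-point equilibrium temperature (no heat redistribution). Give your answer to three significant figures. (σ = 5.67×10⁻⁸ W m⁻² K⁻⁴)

T_ss ≈ 543 K

At the subsolar point the surface absorbs S(1−A) and emits σT⁴ per unit area — no factor of 4, since only the local patch is in balance.
T = [1.20×10⁴ × 0.41 / 5.67×10⁻⁸]^(1/4) = (8.68×10¹⁰)^(1/4) = 543 K.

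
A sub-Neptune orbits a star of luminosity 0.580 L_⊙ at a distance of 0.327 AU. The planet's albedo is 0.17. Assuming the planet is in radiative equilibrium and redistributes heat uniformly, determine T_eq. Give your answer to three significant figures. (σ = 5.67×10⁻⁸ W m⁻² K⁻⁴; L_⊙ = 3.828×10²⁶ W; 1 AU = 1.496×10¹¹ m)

T_eq ≈ 405 K

d = 0.327 AU = 4.89×10¹⁰ m.
L = 0.580 × 3.828×10²⁶ = 2.22×10²⁶ W.
Flux: S = L/(4πd²) = 2.22×10²⁶/(4π×(4.89×10¹⁰)²) = 7380 W m⁻².
Energy balance: absorbed = emitted ⇒ πR²·S(1−A) = 4πR²·σT_eq⁴, so T_eq⁴ = S(1−A)/(4σ).
T_eq = [7380 × 0.83 / (4 × 5.67×10⁻⁸)]^(1/4) = (2.70×10¹⁰)^(1/4) = 405 K.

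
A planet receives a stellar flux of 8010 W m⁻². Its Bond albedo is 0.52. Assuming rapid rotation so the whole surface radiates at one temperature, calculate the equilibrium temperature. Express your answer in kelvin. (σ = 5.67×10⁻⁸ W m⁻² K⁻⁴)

T_eq ≈ 361 K

Energy balance: absorbed = emitted ⇒ πR²·S(1−A) = 4πR²·σT_eq⁴, so T_eq⁴ = S(1−A)/(4σ).
T_eq = [8010 × 0.48 / (4 × 5.67×10⁻⁸)]^(1/4) = (1.70×10¹⁰)^(1/4) = 361 K.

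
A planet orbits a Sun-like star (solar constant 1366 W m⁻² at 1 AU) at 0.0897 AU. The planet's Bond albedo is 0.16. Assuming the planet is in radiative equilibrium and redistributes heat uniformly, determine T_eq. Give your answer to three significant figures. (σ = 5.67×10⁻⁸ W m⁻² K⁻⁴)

T_eq ≈ 890 K

Flux at 0.0897 AU: S = 1366/0.0897² = 1.70×10⁵ W m⁻².
Energy balance: absorbed = emitted ⇒ πR²·S(1−A) = 4πR²·σT_eq⁴, so T_eq⁴ = S(1−A)/(4σ).
T_eq = [1.70×10⁵ × 0.84 / (4 × 5.67×10⁻⁸)]^(1/4) = (6.29×10¹¹)^(1/4) = 890 K.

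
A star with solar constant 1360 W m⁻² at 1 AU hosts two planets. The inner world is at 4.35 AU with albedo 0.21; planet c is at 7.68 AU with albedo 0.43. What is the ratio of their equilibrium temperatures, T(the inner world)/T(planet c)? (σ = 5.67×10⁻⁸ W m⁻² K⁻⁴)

T₁/T₂ ≈ 1.442

T_eq = [S₀(1−A)/(4σd²)]^(1/4), so T ∝ (1−A)^(1/4) / √d.
T₁ = [1360×0.79/(4×5.67×10⁻⁸×4.35²)]^(1/4) = 125.79 K.
T₂ = [1360×0.57/(4×5.67×10⁻⁸×7.68²)]^(1/4) = 87.25 K.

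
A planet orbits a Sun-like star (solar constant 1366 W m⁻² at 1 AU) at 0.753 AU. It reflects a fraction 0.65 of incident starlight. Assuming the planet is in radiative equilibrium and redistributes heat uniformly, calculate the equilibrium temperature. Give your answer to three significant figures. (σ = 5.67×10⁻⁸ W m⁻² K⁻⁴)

Flux at 0.753 AU: S = 1366/0.753² = 2410 W m⁻².
Energy balance: absorbed = emitted ⇒ πR²·S(1−A) = 4πR²·σT_eq⁴, so T_eq⁴ = S(1−A)/(4σ).
T_eq = [2410 × 0.35 / (4 × 5.67×10⁻⁸)]^(1/4) = (3.72×10⁹)^(1/4) = 247 K.

T_eq ≈ 247 K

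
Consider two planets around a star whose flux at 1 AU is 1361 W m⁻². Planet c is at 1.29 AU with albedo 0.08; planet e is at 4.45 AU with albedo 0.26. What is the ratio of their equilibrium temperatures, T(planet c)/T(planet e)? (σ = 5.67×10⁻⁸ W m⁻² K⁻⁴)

T₁/T₂ ≈ 1.961

T_eq = [S₀(1−A)/(4σd²)]^(1/4), so T ∝ (1−A)^(1/4) / √d.
T₁ = [1361×0.92/(4×5.67×10⁻⁸×1.29²)]^(1/4) = 240.00 K.
T₂ = [1361×0.74/(4×5.67×10⁻⁸×4.45²)]^(1/4) = 122.37 K.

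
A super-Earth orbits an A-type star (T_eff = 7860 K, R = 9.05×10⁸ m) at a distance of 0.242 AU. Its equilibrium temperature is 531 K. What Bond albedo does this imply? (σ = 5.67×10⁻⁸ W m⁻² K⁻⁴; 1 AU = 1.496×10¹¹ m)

d = 0.242 AU = 3.62×10¹⁰ m.
L = 4πR_⋆²σT_⋆⁴ = 4π(9.05×10⁸)² × 5.67×10⁻⁸ × (7860)⁴ = 2.23×10²⁷ W.
S = L/(4πd²) = 1.35×10⁵ W m⁻².
From T_eq⁴ = S(1−A)/(4σ): 1−A = 4σT_eq⁴/S.
1−A = 4 × 5.67×10⁻⁸ × (531)⁴ / 1.35×10⁵ = 0.133.

A ≈ 0.87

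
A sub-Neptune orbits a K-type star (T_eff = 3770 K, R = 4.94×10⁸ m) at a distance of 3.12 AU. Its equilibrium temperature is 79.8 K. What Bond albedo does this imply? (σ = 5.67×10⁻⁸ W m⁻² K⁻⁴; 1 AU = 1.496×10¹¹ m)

A ≈ 0.28

d = 3.12 AU = 4.67×10¹¹ m.
L = 4πR_⋆²σT_⋆⁴ = 4π(4.94×10⁸)² × 5.67×10⁻⁸ × (3770)⁴ = 3.51×10²⁵ W.
S = L/(4πd²) = 12.8 W m⁻².
From T_eq⁴ = S(1−A)/(4σ): 1−A = 4σT_eq⁴/S.
1−A = 4 × 5.67×10⁻⁸ × (79.8)⁴ / 12.8 = 0.717.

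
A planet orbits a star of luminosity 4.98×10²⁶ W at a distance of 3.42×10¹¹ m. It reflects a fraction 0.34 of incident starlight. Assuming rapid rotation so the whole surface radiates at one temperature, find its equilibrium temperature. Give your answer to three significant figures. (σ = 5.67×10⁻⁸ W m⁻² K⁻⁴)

Flux: S = L/(4πd²) = 4.98×10²⁶/(4π×(3.42×10¹¹)²) = 339 W m⁻².
Energy balance: absorbed = emitted ⇒ πR²·S(1−A) = 4πR²·σT_eq⁴, so T_eq⁴ = S(1−A)/(4σ).
T_eq = [339 × 0.66 / (4 × 5.67×10⁻⁸)]^(1/4) = (9.86×10⁸)^(1/4) = 177 K.

T_eq ≈ 177 K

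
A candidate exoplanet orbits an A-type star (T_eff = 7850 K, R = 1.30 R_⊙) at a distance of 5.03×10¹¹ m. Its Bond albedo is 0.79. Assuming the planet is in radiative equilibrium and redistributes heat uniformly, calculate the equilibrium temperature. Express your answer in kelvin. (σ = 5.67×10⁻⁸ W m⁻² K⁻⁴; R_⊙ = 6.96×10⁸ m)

R_⋆ = 1.30 × 6.96×10⁸ = 9.05×10⁸ m.
L = 4πR_⋆²σT_⋆⁴ = 4π(9.05×10⁸)² × 5.67×10⁻⁸ × (7850)⁴ = 2.22×10²⁷ W.
S = L/(4πd²) = 697 W m⁻².
Energy balance: absorbed = emitted ⇒ πR²·S(1−A) = 4πR²·σT_eq⁴, so T_eq⁴ = S(1−A)/(4σ).
T_eq = [697 × 0.21 / (4 × 5.67×10⁻⁸)]^(1/4) = (6.45×10⁸)^(1/4) = 159 K.

T_eq ≈ 159 K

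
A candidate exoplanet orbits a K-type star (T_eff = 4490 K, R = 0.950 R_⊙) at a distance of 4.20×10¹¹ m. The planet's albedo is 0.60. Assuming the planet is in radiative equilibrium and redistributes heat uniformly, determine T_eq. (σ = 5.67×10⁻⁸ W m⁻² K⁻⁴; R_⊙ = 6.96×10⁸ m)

T_eq ≈ 100 K

R_⋆ = 0.950 × 6.96×10⁸ = 6.61×10⁸ m.
L = 4πR_⋆²σT_⋆⁴ = 4π(6.61×10⁸)² × 5.67×10⁻⁸ × (4490)⁴ = 1.27×10²⁶ W.
S = L/(4πd²) = 57.1 W m⁻².
Energy balance: absorbed = emitted ⇒ πR²·S(1−A) = 4πR²·σT_eq⁴, so T_eq⁴ = S(1−A)/(4σ).
T_eq = [57.1 × 0.40 / (4 × 5.67×10⁻⁸)]^(1/4) = (1.01×10⁸)^(1/4) = 100 K.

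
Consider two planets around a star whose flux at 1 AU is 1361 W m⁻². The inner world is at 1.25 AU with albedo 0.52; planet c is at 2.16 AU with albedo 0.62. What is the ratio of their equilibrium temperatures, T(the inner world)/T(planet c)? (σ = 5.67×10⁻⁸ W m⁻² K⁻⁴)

T₁/T₂ ≈ 1.394

T_eq = [S₀(1−A)/(4σd²)]^(1/4), so T ∝ (1−A)^(1/4) / √d.
T₁ = [1361×0.48/(4×5.67×10⁻⁸×1.25²)]^(1/4) = 207.21 K.
T₂ = [1361×0.38/(4×5.67×10⁻⁸×2.16²)]^(1/4) = 148.69 K.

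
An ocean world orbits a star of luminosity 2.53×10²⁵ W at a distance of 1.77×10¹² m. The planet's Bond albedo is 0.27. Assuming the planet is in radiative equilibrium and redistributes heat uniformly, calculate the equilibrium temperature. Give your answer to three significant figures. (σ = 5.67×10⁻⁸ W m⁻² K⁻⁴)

Flux: S = L/(4πd²) = 2.53×10²⁵/(4π×(1.77×10¹²)²) = 0.643 W m⁻².
Energy balance: absorbed = emitted ⇒ πR²·S(1−A) = 4πR²·σT_eq⁴, so T_eq⁴ = S(1−A)/(4σ).
T_eq = [0.643 × 0.73 / (4 × 5.67×10⁻⁸)]^(1/4) = (2.07×10⁶)^(1/4) = 37.9 K.

T_eq ≈ 37.9 K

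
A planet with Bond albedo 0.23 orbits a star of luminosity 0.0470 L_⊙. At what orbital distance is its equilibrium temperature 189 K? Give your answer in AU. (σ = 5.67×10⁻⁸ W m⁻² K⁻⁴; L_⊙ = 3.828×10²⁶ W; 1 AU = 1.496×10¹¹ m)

L = 0.0470 × 3.828×10²⁶ = 1.80×10²⁵ W.
From T_eq⁴ = L(1−A)/(16πσd²): d = √[L(1−A)/(16πσT_eq⁴)].
d = √[1.80×10²⁵ × 0.77 / (16π × 5.67×10⁻⁸ × (189)⁴)] = 6.17×10¹⁰ m = 0.413 AU.

d ≈ 0.413 AU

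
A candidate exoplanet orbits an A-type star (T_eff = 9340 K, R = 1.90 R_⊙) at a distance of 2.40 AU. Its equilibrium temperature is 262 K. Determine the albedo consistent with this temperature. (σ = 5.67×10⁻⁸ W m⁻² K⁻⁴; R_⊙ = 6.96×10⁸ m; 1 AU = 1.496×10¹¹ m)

A ≈ 0.82

R_⋆ = 1.90 × 6.96×10⁸ = 1.32×10⁹ m.
d = 2.40 AU = 3.59×10¹¹ m.
L = 4πR_⋆²σT_⋆⁴ = 4π(1.32×10⁹)² × 5.67×10⁻⁸ × (9340)⁴ = 9.48×10²⁷ W.
S = L/(4πd²) = 5850 W m⁻².
From T_eq⁴ = S(1−A)/(4σ): 1−A = 4σT_eq⁴/S.
1−A = 4 × 5.67×10⁻⁸ × (262)⁴ / 5850 = 0.183.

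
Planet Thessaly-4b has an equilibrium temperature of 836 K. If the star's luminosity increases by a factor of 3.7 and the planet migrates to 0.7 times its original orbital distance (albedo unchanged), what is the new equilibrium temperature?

T_eq ≈ 1390 K

T_eq ∝ L^(1/4) · d^(−1/2).
T′ = 836 × 3.7^(1/4) / 0.7^(1/2) = 1390 K.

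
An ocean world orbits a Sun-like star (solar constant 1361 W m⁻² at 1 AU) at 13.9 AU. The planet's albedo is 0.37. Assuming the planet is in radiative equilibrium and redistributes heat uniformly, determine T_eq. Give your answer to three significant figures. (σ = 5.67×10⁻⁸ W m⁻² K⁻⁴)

T_eq ≈ 66.5 K

Flux at 13.9 AU: S = 1361/13.9² = 7.04 W m⁻².
Energy balance: absorbed = emitted ⇒ πR²·S(1−A) = 4πR²·σT_eq⁴, so T_eq⁴ = S(1−A)/(4σ).
T_eq = [7.04 × 0.63 / (4 × 5.67×10⁻⁸)]^(1/4) = (1.96×10⁷)^(1/4) = 66.5 K.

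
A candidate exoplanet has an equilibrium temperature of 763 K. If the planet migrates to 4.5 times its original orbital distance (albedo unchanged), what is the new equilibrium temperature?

T_eq ∝ L^(1/4) · d^(−1/2).
T′ = 763 / 4.5^(1/2) = 360 K.

T_eq ≈ 360 K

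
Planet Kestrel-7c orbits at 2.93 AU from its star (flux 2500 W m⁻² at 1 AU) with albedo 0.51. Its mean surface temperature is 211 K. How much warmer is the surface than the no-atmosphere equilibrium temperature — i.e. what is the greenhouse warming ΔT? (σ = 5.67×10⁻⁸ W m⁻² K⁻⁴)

ΔT ≈ 52.6 K

S = 2500/2.93² = 291.2 W m⁻².
T_eq = [S(1−A)/(4σ)]^(1/4) = [291.2×0.49/(4×5.67×10⁻⁸)]^(1/4) = 158.4 K.
ΔT = T_surf − T_eq = 211 − 158.4.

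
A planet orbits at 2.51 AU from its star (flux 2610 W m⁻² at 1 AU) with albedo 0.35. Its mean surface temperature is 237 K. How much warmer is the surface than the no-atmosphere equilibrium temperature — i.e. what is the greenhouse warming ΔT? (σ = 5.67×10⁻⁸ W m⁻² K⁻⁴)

ΔT ≈ 51.4 K

S = 2610/2.51² = 414.3 W m⁻².
T_eq = [S(1−A)/(4σ)]^(1/4) = [414.3×0.65/(4×5.67×10⁻⁸)]^(1/4) = 185.6 K.
ΔT = T_surf − T_eq = 237 − 185.6.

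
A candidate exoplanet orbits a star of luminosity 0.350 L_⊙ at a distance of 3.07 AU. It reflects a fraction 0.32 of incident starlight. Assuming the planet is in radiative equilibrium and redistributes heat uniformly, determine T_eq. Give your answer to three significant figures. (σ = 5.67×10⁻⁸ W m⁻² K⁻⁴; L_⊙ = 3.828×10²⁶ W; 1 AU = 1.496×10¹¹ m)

d = 3.07 AU = 4.59×10¹¹ m.
L = 0.350 × 3.828×10²⁶ = 1.34×10²⁶ W.
Flux: S = L/(4πd²) = 1.34×10²⁶/(4π×(4.59×10¹¹)²) = 50.5 W m⁻².
Energy balance: absorbed = emitted ⇒ πR²·S(1−A) = 4πR²·σT_eq⁴, so T_eq⁴ = S(1−A)/(4σ).
T_eq = [50.5 × 0.68 / (4 × 5.67×10⁻⁸)]^(1/4) = (1.52×10⁸)^(1/4) = 111 K.

T_eq ≈ 111 K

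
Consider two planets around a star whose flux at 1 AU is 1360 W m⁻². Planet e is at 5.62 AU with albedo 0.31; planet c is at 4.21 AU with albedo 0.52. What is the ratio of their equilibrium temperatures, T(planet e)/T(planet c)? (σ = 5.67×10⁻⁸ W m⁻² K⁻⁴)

T_eq = [S₀(1−A)/(4σd²)]^(1/4), so T ∝ (1−A)^(1/4) / √d.
T₁ = [1360×0.69/(4×5.67×10⁻⁸×5.62²)]^(1/4) = 106.98 K.
T₂ = [1360×0.48/(4×5.67×10⁻⁸×4.21²)]^(1/4) = 112.89 K.

T₁/T₂ ≈ 0.948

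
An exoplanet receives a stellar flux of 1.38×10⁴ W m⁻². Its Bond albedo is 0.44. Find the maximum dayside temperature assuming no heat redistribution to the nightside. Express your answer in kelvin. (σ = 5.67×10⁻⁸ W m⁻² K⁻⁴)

T_ss ≈ 608 K

With no redistribution each surface element balances locally: S(1−A) = σT⁴.
T = [1.38×10⁴ × 0.56 / 5.67×10⁻⁸]^(1/4) = (1.36×10¹¹)^(1/4) = 608 K.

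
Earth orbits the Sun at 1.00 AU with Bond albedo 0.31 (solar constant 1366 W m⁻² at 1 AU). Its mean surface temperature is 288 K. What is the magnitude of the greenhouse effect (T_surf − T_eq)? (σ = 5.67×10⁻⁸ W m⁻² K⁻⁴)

S = 1366/1.00² = 1366 W m⁻².
T_eq = [S(1−A)/(4σ)]^(1/4) = [1366×0.69/(4×5.67×10⁻⁸)]^(1/4) = 253.9 K.
ΔT = T_surf − T_eq = 288 − 253.9.

ΔT ≈ 34.1 K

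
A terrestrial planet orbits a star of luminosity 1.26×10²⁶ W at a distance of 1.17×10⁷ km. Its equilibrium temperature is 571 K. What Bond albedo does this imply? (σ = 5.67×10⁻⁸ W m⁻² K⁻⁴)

A ≈ 0.67

d = 1.17×10⁷ km = 1.17×10¹⁰ m.
Flux: S = L/(4πd²) = 1.26×10²⁶/(4π×(1.17×10¹⁰)²) = 7.32×10⁴ W m⁻².
From T_eq⁴ = S(1−A)/(4σ): 1−A = 4σT_eq⁴/S.
1−A = 4 × 5.67×10⁻⁸ × (571)⁴ / 7.32×10⁴ = 0.329.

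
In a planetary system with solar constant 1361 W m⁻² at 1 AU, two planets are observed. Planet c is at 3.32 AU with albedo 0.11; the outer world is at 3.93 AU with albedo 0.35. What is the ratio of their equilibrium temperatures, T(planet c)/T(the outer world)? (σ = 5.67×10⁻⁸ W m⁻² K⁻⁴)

T₁/T₂ ≈ 1.177

T_eq = [S₀(1−A)/(4σd²)]^(1/4), so T ∝ (1−A)^(1/4) / √d.
T₁ = [1361×0.89/(4×5.67×10⁻⁸×3.32²)]^(1/4) = 148.37 K.
T₂ = [1361×0.65/(4×5.67×10⁻⁸×3.93²)]^(1/4) = 126.06 K.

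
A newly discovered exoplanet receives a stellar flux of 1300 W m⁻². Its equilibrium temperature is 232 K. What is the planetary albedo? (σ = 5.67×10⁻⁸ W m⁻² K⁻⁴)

A ≈ 0.49

From T_eq⁴ = S(1−A)/(4σ): 1−A = 4σT_eq⁴/S.
1−A = 4 × 5.67×10⁻⁸ × (232)⁴ / 1300 = 0.505.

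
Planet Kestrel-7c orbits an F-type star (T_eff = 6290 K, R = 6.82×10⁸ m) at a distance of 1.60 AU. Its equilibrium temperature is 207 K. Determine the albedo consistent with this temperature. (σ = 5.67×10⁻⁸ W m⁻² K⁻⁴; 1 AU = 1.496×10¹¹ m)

d = 1.60 AU = 2.39×10¹¹ m.
L = 4πR_⋆²σT_⋆⁴ = 4π(6.82×10⁸)² × 5.67×10⁻⁸ × (6290)⁴ = 5.19×10²⁶ W.
S = L/(4πd²) = 721 W m⁻².
From T_eq⁴ = S(1−A)/(4σ): 1−A = 4σT_eq⁴/S.
1−A = 4 × 5.67×10⁻⁸ × (207)⁴ / 721 = 0.578.

A ≈ 0.42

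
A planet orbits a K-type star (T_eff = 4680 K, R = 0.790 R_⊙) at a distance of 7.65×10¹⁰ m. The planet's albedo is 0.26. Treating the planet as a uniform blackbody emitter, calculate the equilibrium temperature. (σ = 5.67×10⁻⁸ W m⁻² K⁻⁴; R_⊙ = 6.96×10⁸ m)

T_eq ≈ 260 K

R_⋆ = 0.790 × 6.96×10⁸ = 5.50×10⁸ m.
L = 4πR_⋆²σT_⋆⁴ = 4π(5.50×10⁸)² × 5.67×10⁻⁸ × (4680)⁴ = 1.03×10²⁶ W.
S = L/(4πd²) = 1410 W m⁻².
Energy balance: absorbed = emitted ⇒ πR²·S(1−A) = 4πR²·σT_eq⁴, so T_eq⁴ = S(1−A)/(4σ).
T_eq = [1410 × 0.74 / (4 × 5.67×10⁻⁸)]^(1/4) = (4.58×10⁹)^(1/4) = 260 K.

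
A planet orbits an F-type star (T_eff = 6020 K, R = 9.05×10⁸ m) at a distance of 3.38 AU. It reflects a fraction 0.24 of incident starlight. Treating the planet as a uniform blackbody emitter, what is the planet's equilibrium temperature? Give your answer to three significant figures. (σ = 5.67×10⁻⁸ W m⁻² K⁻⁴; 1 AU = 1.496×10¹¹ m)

T_eq ≈ 168 K

d = 3.38 AU = 5.06×10¹¹ m.
L = 4πR_⋆²σT_⋆⁴ = 4π(9.05×10⁸)² × 5.67×10⁻⁸ × (6020)⁴ = 7.66×10²⁶ W.
S = L/(4πd²) = 239 W m⁻².
Energy balance: absorbed = emitted ⇒ πR²·S(1−A) = 4πR²·σT_eq⁴, so T_eq⁴ = S(1−A)/(4σ).
T_eq = [239 × 0.76 / (4 × 5.67×10⁻⁸)]^(1/4) = (7.99×10⁸)^(1/4) = 168 K.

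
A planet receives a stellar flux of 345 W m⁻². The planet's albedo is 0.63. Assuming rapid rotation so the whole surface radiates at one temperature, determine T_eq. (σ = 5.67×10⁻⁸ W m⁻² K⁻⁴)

Energy balance: absorbed = emitted ⇒ πR²·S(1−A) = 4πR²·σT_eq⁴, so T_eq⁴ = S(1−A)/(4σ).
T_eq = [345 × 0.37 / (4 × 5.67×10⁻⁸)]^(1/4) = (5.63×10⁸)^(1/4) = 154 K.

T_eq ≈ 154 K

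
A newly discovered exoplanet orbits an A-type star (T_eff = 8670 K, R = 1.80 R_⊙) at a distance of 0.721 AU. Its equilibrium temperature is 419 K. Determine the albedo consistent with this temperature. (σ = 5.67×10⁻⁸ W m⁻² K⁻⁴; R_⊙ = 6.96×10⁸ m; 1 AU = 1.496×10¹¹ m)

R_⋆ = 1.80 × 6.96×10⁸ = 1.25×10⁹ m.
d = 0.721 AU = 1.08×10¹¹ m.
L = 4πR_⋆²σT_⋆⁴ = 4π(1.25×10⁹)² × 5.67×10⁻⁸ × (8670)⁴ = 6.32×10²⁷ W.
S = L/(4πd²) = 4.32×10⁴ W m⁻².
From T_eq⁴ = S(1−A)/(4σ): 1−A = 4σT_eq⁴/S.
1−A = 4 × 5.67×10⁻⁸ × (419)⁴ / 4.32×10⁴ = 0.162.

A ≈ 0.84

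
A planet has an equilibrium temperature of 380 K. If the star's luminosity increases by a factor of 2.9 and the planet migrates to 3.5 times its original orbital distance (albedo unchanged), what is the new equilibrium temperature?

T_eq ≈ 265 K

T_eq ∝ L^(1/4) · d^(−1/2).
T′ = 380 × 2.9^(1/4) / 3.5^(1/2) = 265 K.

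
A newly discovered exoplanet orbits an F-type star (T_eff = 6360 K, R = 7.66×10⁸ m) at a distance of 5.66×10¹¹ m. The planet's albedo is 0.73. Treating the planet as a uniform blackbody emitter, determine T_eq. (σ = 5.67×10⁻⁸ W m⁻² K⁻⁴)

L = 4πR_⋆²σT_⋆⁴ = 4π(7.66×10⁸)² × 5.67×10⁻⁸ × (6360)⁴ = 6.84×10²⁶ W.
S = L/(4πd²) = 170 W m⁻².
Energy balance: absorbed = emitted ⇒ πR²·S(1−A) = 4πR²·σT_eq⁴, so T_eq⁴ = S(1−A)/(4σ).
T_eq = [170 × 0.27 / (4 × 5.67×10⁻⁸)]^(1/4) = (2.02×10⁸)^(1/4) = 119 K.

T_eq ≈ 119 K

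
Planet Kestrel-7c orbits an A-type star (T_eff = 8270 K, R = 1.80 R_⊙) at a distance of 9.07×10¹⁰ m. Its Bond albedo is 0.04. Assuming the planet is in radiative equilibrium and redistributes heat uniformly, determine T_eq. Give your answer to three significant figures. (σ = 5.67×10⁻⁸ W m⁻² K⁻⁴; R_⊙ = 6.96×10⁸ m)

T_eq ≈ 680 K

R_⋆ = 1.80 × 6.96×10⁸ = 1.25×10⁹ m.
L = 4πR_⋆²σT_⋆⁴ = 4π(1.25×10⁹)² × 5.67×10⁻⁸ × (8270)⁴ = 5.23×10²⁷ W.
S = L/(4πd²) = 5.06×10⁴ W m⁻².
Energy balance: absorbed = emitted ⇒ πR²·S(1−A) = 4πR²·σT_eq⁴, so T_eq⁴ = S(1−A)/(4σ).
T_eq = [5.06×10⁴ × 0.96 / (4 × 5.67×10⁻⁸)]^(1/4) = (2.14×10¹¹)^(1/4) = 680 K.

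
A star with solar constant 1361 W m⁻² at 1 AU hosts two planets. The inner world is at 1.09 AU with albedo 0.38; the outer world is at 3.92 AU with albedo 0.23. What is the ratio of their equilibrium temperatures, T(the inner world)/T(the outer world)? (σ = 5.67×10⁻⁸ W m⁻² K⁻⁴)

T_eq = [S₀(1−A)/(4σd²)]^(1/4), so T ∝ (1−A)^(1/4) / √d.
T₁ = [1361×0.62/(4×5.67×10⁻⁸×1.09²)]^(1/4) = 236.56 K.
T₂ = [1361×0.77/(4×5.67×10⁻⁸×3.92²)]^(1/4) = 131.68 K.

T₁/T₂ ≈ 1.796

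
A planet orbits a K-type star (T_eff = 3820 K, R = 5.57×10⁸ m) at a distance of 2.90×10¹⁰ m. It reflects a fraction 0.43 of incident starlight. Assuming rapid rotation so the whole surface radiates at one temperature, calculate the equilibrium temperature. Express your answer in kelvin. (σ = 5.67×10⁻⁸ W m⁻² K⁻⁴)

T_eq ≈ 325 K

L = 4πR_⋆²σT_⋆⁴ = 4π(5.57×10⁸)² × 5.67×10⁻⁸ × (3820)⁴ = 4.71×10²⁵ W.
S = L/(4πd²) = 4450 W m⁻².
Energy balance: absorbed = emitted ⇒ πR²·S(1−A) = 4πR²·σT_eq⁴, so T_eq⁴ = S(1−A)/(4σ).
T_eq = [4450 × 0.57 / (4 × 5.67×10⁻⁸)]^(1/4) = (1.12×10¹⁰)^(1/4) = 325 K.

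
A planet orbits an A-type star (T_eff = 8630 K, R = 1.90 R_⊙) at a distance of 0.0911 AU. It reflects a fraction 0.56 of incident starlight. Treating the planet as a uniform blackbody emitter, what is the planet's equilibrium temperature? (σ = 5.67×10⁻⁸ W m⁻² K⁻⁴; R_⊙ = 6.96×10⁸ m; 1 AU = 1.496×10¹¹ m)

R_⋆ = 1.90 × 6.96×10⁸ = 1.32×10⁹ m.
d = 0.0911 AU = 1.36×10¹⁰ m.
L = 4πR_⋆²σT_⋆⁴ = 4π(1.32×10⁹)² × 5.67×10⁻⁸ × (8630)⁴ = 6.91×10²⁷ W.
S = L/(4πd²) = 2.96×10⁶ W m⁻².
Energy balance: absorbed = emitted ⇒ πR²·S(1−A) = 4πR²·σT_eq⁴, so T_eq⁴ = S(1−A)/(4σ).
T_eq = [2.96×10⁶ × 0.44 / (4 × 5.67×10⁻⁸)]^(1/4) = (5.74×10¹²)^(1/4) = 1550 K.

T_eq ≈ 1550 K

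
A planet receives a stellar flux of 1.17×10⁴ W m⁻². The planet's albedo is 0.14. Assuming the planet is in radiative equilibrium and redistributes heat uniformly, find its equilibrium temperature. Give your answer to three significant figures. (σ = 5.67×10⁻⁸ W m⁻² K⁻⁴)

T_eq ≈ 459 K

Energy balance: absorbed = emitted ⇒ πR²·S(1−A) = 4πR²·σT_eq⁴, so T_eq⁴ = S(1−A)/(4σ).
T_eq = [1.17×10⁴ × 0.86 / (4 × 5.67×10⁻⁸)]^(1/4) = (4.44×10¹⁰)^(1/4) = 459 K.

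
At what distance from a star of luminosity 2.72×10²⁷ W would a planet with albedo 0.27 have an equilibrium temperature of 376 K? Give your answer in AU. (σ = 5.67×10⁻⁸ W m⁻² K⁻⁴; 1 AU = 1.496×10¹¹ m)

From T_eq⁴ = L(1−A)/(16πσd²): d = √[L(1−A)/(16πσT_eq⁴)].
d = √[2.72×10²⁷ × 0.73 / (16π × 5.67×10⁻⁸ × (376)⁴)] = 1.87×10¹¹ m = 1.25 AU.

d ≈ 1.25 AU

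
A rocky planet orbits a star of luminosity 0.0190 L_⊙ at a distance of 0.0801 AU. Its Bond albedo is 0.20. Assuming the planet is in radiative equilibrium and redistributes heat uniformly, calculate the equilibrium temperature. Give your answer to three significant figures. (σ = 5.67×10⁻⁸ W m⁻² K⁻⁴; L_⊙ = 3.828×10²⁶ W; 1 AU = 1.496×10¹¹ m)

d = 0.0801 AU = 1.20×10¹⁰ m.
L = 0.0190 × 3.828×10²⁶ = 7.27×10²⁴ W.
Flux: S = L/(4πd²) = 7.27×10²⁴/(4π×(1.20×10¹⁰)²) = 4030 W m⁻².
Energy balance: absorbed = emitted ⇒ πR²·S(1−A) = 4πR²·σT_eq⁴, so T_eq⁴ = S(1−A)/(4σ).
T_eq = [4030 × 0.80 / (4 × 5.67×10⁻⁸)]^(1/4) = (1.42×10¹⁰)^(1/4) = 345 K.

T_eq ≈ 345 K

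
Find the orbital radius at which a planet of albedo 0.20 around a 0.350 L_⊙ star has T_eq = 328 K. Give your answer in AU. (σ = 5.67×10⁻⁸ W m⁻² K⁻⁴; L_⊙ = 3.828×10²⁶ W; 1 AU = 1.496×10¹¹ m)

d ≈ 0.381 AU

L = 0.350 × 3.828×10²⁶ = 1.34×10²⁶ W.
From T_eq⁴ = L(1−A)/(16πσd²): d = √[L(1−A)/(16πσT_eq⁴)].
d = √[1.34×10²⁶ × 0.80 / (16π × 5.67×10⁻⁸ × (328)⁴)] = 5.70×10¹⁰ m = 0.381 AU.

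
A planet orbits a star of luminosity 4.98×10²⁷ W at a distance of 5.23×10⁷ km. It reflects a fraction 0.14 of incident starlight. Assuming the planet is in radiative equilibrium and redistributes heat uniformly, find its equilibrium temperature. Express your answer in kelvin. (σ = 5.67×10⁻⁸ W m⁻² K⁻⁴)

T_eq ≈ 861 K

d = 5.23×10⁷ km = 5.23×10¹⁰ m.
Flux: S = L/(4πd²) = 4.98×10²⁷/(4π×(5.23×10¹⁰)²) = 1.45×10⁵ W m⁻².
Energy balance: absorbed = emitted ⇒ πR²·S(1−A) = 4πR²·σT_eq⁴, so T_eq⁴ = S(1−A)/(4σ).
T_eq = [1.45×10⁵ × 0.86 / (4 × 5.67×10⁻⁸)]^(1/4) = (5.49×10¹¹)^(1/4) = 861 K.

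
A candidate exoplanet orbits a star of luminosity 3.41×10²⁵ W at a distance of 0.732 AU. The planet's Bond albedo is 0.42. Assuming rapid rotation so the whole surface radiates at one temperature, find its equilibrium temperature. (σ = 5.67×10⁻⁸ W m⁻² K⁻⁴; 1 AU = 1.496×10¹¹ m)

d = 0.732 AU = 1.10×10¹¹ m.
Flux: S = L/(4πd²) = 3.41×10²⁵/(4π×(1.10×10¹¹)²) = 226 W m⁻².
Energy balance: absorbed = emitted ⇒ πR²·S(1−A) = 4πR²·σT_eq⁴, so T_eq⁴ = S(1−A)/(4σ).
T_eq = [226 × 0.58 / (4 × 5.67×10⁻⁸)]^(1/4) = (5.79×10⁸)^(1/4) = 155 K.

T_eq ≈ 155 K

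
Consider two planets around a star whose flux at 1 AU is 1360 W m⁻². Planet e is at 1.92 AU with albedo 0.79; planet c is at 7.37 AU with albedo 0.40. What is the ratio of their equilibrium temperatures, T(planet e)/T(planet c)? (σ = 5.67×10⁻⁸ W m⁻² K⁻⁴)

T₁/T₂ ≈ 1.507

T_eq = [S₀(1−A)/(4σd²)]^(1/4), so T ∝ (1−A)^(1/4) / √d.
T₁ = [1360×0.21/(4×5.67×10⁻⁸×1.92²)]^(1/4) = 135.95 K.
T₂ = [1360×0.60/(4×5.67×10⁻⁸×7.37²)]^(1/4) = 90.21 K.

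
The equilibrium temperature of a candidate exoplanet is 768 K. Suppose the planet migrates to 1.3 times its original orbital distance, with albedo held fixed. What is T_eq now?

T_eq ∝ L^(1/4) · d^(−1/2).
T′ = 768 / 1.3^(1/2) = 674 K.

T_eq ≈ 674 K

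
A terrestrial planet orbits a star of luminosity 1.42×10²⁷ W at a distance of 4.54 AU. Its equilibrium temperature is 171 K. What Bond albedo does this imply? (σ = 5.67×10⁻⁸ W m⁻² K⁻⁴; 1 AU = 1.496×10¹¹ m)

A ≈ 0.21

d = 4.54 AU = 6.79×10¹¹ m.
Flux: S = L/(4πd²) = 1.42×10²⁷/(4π×(6.79×10¹¹)²) = 245 W m⁻².
From T_eq⁴ = S(1−A)/(4σ): 1−A = 4σT_eq⁴/S.
1−A = 4 × 5.67×10⁻⁸ × (171)⁴ / 245 = 0.792.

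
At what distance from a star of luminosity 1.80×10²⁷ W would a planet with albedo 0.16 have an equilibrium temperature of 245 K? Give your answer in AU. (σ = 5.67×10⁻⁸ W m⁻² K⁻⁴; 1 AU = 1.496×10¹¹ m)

From T_eq⁴ = L(1−A)/(16πσd²): d = √[L(1−A)/(16πσT_eq⁴)].
d = √[1.80×10²⁷ × 0.84 / (16π × 5.67×10⁻⁸ × (245)⁴)] = 3.84×10¹¹ m = 2.56 AU.

d ≈ 2.56 AU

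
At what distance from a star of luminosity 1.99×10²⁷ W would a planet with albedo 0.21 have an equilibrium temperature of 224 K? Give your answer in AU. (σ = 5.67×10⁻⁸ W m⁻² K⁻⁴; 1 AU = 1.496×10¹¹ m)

d ≈ 3.13 AU

From T_eq⁴ = L(1−A)/(16πσd²): d = √[L(1−A)/(16πσT_eq⁴)].
d = √[1.99×10²⁷ × 0.79 / (16π × 5.67×10⁻⁸ × (224)⁴)] = 4.68×10¹¹ m = 3.13 AU.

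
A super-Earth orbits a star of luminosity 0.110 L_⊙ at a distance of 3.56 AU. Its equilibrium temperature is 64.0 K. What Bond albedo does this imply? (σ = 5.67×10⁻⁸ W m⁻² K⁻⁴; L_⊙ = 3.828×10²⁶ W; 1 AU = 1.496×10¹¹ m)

A ≈ 0.68

d = 3.56 AU = 5.33×10¹¹ m.
L = 0.110 × 3.828×10²⁶ = 4.21×10²⁵ W.
Flux: S = L/(4πd²) = 4.21×10²⁵/(4π×(5.33×10¹¹)²) = 11.8 W m⁻².
From T_eq⁴ = S(1−A)/(4σ): 1−A = 4σT_eq⁴/S.
1−A = 4 × 5.67×10⁻⁸ × (64.0)⁴ / 11.8 = 0.322.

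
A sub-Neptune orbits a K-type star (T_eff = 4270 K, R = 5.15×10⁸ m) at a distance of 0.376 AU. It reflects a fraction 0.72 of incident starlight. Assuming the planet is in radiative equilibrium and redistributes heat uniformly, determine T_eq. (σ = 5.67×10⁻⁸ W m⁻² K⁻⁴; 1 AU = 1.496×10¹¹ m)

T_eq ≈ 210 K

d = 0.376 AU = 5.62×10¹⁰ m.
L = 4πR_⋆²σT_⋆⁴ = 4π(5.15×10⁸)² × 5.67×10⁻⁸ × (4270)⁴ = 6.28×10²⁵ W.
S = L/(4πd²) = 1580 W m⁻².
Energy balance: absorbed = emitted ⇒ πR²·S(1−A) = 4πR²·σT_eq⁴, so T_eq⁴ = S(1−A)/(4σ).
T_eq = [1580 × 0.28 / (4 × 5.67×10⁻⁸)]^(1/4) = (1.95×10⁹)^(1/4) = 210 K.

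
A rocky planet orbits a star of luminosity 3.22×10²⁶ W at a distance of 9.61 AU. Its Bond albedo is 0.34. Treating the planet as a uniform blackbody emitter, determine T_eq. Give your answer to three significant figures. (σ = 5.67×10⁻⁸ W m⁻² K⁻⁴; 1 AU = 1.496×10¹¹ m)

d = 9.61 AU = 1.44×10¹² m.
Flux: S = L/(4πd²) = 3.22×10²⁶/(4π×(1.44×10¹²)²) = 12.4 W m⁻².
Energy balance: absorbed = emitted ⇒ πR²·S(1−A) = 4πR²·σT_eq⁴, so T_eq⁴ = S(1−A)/(4σ).
T_eq = [12.4 × 0.66 / (4 × 5.67×10⁻⁸)]^(1/4) = (3.61×10⁷)^(1/4) = 77.5 K.

T_eq ≈ 77.5 K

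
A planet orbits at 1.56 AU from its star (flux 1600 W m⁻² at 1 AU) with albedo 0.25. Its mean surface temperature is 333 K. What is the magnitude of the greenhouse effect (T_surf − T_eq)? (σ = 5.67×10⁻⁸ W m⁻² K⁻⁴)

ΔT ≈ 117.1 K

S = 1600/1.56² = 657.5 W m⁻².
T_eq = [S(1−A)/(4σ)]^(1/4) = [657.5×0.75/(4×5.67×10⁻⁸)]^(1/4) = 215.9 K.
ΔT = T_surf − T_eq = 333 − 215.9.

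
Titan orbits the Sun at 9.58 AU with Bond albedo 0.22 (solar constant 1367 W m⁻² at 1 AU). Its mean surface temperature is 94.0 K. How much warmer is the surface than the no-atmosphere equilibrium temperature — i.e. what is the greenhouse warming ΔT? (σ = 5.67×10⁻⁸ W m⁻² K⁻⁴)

S = 1367/9.58² = 14.89 W m⁻².
T_eq = [S(1−A)/(4σ)]^(1/4) = [14.89×0.78/(4×5.67×10⁻⁸)]^(1/4) = 84.6 K.
ΔT = T_surf − T_eq = 94 − 84.6.

ΔT ≈ 9.4 K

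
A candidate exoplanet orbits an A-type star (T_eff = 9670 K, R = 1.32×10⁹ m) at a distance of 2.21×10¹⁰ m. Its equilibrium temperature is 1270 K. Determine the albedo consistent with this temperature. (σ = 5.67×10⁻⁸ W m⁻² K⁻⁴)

A ≈ 0.67

L = 4πR_⋆²σT_⋆⁴ = 4π(1.32×10⁹)² × 5.67×10⁻⁸ × (9670)⁴ = 1.09×10²⁸ W.
S = L/(4πd²) = 1.77×10⁶ W m⁻².
From T_eq⁴ = S(1−A)/(4σ): 1−A = 4σT_eq⁴/S.
1−A = 4 × 5.67×10⁻⁸ × (1270)⁴ / 1.77×10⁶ = 0.334.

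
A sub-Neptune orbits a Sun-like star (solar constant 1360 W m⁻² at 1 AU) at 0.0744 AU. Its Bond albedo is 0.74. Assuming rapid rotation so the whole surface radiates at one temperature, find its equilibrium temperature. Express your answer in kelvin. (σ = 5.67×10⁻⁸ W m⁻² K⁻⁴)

Flux at 0.0744 AU: S = 1360/0.0744² = 2.46×10⁵ W m⁻².
Energy balance: absorbed = emitted ⇒ πR²·S(1−A) = 4πR²·σT_eq⁴, so T_eq⁴ = S(1−A)/(4σ).
T_eq = [2.46×10⁵ × 0.26 / (4 × 5.67×10⁻⁸)]^(1/4) = (2.82×10¹¹)^(1/4) = 729 K.

T_eq ≈ 729 K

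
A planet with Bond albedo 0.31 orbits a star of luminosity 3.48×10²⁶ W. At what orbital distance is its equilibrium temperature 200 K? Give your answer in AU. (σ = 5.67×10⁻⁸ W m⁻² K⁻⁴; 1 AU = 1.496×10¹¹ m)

d ≈ 1.53 AU

From T_eq⁴ = L(1−A)/(16πσd²): d = √[L(1−A)/(16πσT_eq⁴)].
d = √[3.48×10²⁶ × 0.69 / (16π × 5.67×10⁻⁸ × (200)⁴)] = 2.29×10¹¹ m = 1.53 AU.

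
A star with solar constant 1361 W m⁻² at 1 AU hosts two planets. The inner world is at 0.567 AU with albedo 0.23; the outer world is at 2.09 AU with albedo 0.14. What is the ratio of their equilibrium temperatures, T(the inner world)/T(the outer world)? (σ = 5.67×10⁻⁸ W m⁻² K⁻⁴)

T_eq = [S₀(1−A)/(4σd²)]^(1/4), so T ∝ (1−A)^(1/4) / √d.
T₁ = [1361×0.77/(4×5.67×10⁻⁸×0.567²)]^(1/4) = 346.25 K.
T₂ = [1361×0.86/(4×5.67×10⁻⁸×2.09²)]^(1/4) = 185.40 K.

T₁/T₂ ≈ 1.868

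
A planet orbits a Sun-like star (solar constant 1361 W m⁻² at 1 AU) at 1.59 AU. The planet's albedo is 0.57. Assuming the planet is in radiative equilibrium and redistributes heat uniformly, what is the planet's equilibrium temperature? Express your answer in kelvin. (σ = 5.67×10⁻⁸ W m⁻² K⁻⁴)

Flux at 1.59 AU: S = 1361/1.59² = 538 W m⁻².
Energy balance: absorbed = emitted ⇒ πR²·S(1−A) = 4πR²·σT_eq⁴, so T_eq⁴ = S(1−A)/(4σ).
T_eq = [538 × 0.43 / (4 × 5.67×10⁻⁸)]^(1/4) = (1.02×10⁹)^(1/4) = 179 K.

T_eq ≈ 179 K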